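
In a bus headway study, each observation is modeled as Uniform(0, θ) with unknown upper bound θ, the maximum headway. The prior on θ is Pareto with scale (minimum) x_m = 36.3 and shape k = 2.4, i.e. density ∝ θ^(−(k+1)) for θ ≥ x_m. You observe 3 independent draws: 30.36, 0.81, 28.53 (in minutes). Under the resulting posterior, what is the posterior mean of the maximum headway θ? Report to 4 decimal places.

44.5500

A Pareto(scale x_m, shape k) prior on the upper bound θ of Uniform(0, θ) is conjugate: posterior is Pareto(max(x_m, max xᵢ), k + n).
Sample maximum = 30.36; prior scale x_m = 36.3 → posterior scale = max = 36.30.
Posterior shape = 2.4 + 3 = 5.4.
E[θ|data] = k·x_m/(k−1) = 5.4·36.30/4.4 = 44.5500.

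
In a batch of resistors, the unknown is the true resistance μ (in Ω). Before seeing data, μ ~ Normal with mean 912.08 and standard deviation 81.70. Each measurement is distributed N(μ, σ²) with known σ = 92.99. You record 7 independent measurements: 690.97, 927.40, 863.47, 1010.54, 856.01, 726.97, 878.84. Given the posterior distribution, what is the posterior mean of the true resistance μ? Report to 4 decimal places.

For Normal data with known variance σ², a Normal(μ₀, σ₀²) prior on μ is conjugate. Posterior precision = 1/σ₀² + n/σ²; posterior mean is the precision-weighted average of μ₀ and x̄.
Σxᵢ = 690.97 + 927.40 + 863.47 + 1010.54 + 856.01 + 726.97 + 878.84 = 5954.2, so n·x̄ = 5954.2.
σ₀² = 81.70² = 6674.89, σ² = 92.99² = 8647.1401; σ² + n·σ₀² = 8647.1401 + 7·6674.89 = 55371.3701.
Posterior mean = (μ₀/σ₀² + n·x̄/σ²)/(1/σ₀² + n/σ²) = (σ²·μ₀ + σ₀²·n·x̄)/(σ² + n·σ₀²) = (8647.1401·912.08 + 6674.89·5954.2)/55371.3701 = 47630513.580408/55371.3701 = 860.2011.

860.2011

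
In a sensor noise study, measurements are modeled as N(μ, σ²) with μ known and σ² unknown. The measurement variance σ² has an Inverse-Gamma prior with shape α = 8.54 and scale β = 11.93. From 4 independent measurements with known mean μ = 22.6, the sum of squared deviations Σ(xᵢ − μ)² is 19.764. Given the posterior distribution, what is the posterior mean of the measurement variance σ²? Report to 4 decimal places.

With known mean μ and an Inverse-Gamma(α, β) prior on σ², the Normal likelihood is conjugate: posterior is Inv-Gamma(α + n/2, β + Σ(xᵢ−μ)²/2).
Posterior: Inv-Gamma(8.54 + 4/2, 11.93 + 19.764/2) = Inv-Gamma(10.54, 21.8120).
E[σ²|data] = β/(α−1) = 21.8120/9.54 = 2.2864.

2.2864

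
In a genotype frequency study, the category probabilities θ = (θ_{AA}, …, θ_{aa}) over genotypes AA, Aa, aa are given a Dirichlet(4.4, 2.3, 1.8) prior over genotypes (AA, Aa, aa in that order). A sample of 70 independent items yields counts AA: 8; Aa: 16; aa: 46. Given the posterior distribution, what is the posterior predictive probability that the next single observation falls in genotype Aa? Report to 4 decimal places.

0.2331

The Dirichlet prior is conjugate to the Multinomial likelihood: each posterior αⱼ = prior αⱼ + observed count nⱼ.
Posterior concentration: (12.4, 18.3, 47.8), total = 78.5.
P(next = Aa | data) = α_{Aa}/Σα = 0.2331.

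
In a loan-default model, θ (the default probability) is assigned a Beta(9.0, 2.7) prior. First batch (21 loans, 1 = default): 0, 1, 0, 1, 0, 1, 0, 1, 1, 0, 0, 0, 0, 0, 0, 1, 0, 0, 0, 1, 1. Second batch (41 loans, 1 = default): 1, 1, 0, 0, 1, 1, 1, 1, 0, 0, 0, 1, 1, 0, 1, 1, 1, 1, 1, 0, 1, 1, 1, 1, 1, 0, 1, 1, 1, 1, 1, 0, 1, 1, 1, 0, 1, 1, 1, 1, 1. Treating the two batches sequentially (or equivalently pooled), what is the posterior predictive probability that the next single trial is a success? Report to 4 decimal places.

0.6513

The Beta prior is conjugate to a Binomial/Bernoulli likelihood; the update adds successes to α and failures to β.
After batch 1: Beta(9.0+8, 2.7+13) = Beta(17.0, 15.7).
After batch 2: Beta(17.0+31, 15.7+10) = Beta(48.0, 25.7).
For a single future Bernoulli trial, P(success | data) = α/(α+β) = 0.6513.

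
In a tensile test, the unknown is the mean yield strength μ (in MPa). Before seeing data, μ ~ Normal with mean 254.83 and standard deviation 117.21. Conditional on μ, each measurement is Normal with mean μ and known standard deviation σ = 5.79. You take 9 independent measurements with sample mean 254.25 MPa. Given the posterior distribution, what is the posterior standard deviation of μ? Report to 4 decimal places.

For Normal data with known variance σ², a Normal(μ₀, σ₀²) prior on μ is conjugate. Posterior precision = 1/σ₀² + n/σ²; posterior mean is the precision-weighted average of μ₀ and x̄.
σ₀² = 117.21² = 13738.1841, σ² = 5.79² = 33.5241; σ² + n·σ₀² = 33.5241 + 9·13738.1841 = 123677.181.
Posterior precision = 1/σ₀² + n/σ² = 1/13738.1841 + 9/33.5241 = (σ² + n·σ₀²)/(σ₀²σ²) = 123677.181/(13738.1841·33.5241); posterior variance σₙ² = σ₀²σ²/(σ² + n·σ₀²) = 13738.1841·33.5241/123677.181 = 3.723890.
Posterior SD = √σₙ² = √(13738.1841·33.5241/123677.181) = 1.9297.

1.9297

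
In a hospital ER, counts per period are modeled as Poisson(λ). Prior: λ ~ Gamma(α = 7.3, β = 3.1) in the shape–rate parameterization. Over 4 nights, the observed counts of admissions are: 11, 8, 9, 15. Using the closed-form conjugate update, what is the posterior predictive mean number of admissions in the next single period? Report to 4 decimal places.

7.0845

With a Gamma(shape α, rate β) prior, the Poisson likelihood is conjugate: the posterior is Gamma(α + ΣXᵢ, β + n).
Sum of counts S = 43 over n = 4 nights.
Posterior: Gamma(α+S, β+n) = Gamma(7.3+43, 3.1+4) = Gamma(50.3, 7.1).
The predictive distribution for one future period is NegBinom with mean α/β = 7.0845.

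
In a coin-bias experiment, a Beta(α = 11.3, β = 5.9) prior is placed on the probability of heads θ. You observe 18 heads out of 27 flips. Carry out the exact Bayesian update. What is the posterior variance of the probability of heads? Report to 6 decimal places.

The Beta prior is conjugate to a Binomial/Bernoulli likelihood; the update adds successes to α and failures to β.
Posterior: Beta(α+k, β+n−k) = Beta(11.3+18, 5.9+9) = Beta(29.3, 14.9).
Var = αβ/((α+β)²(α+β+1)) = 29.3·14.9/(44.2²·45.2) = 0.004944.

0.004944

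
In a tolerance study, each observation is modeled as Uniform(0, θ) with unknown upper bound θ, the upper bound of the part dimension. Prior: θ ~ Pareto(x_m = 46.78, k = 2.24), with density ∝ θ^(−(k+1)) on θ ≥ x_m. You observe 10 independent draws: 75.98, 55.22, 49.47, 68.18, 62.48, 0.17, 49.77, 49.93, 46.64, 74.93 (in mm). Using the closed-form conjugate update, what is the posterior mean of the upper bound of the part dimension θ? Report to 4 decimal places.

82.7398

A Pareto(scale x_m, shape k) prior on the upper bound θ of Uniform(0, θ) is conjugate: posterior is Pareto(max(x_m, max xᵢ), k + n).
Sample maximum = 75.98; prior scale x_m = 46.78 → posterior scale = max = 75.98.
Posterior shape = 2.24 + 10 = 12.24.
E[θ|data] = k·x_m/(k−1) = 12.24·75.98/11.24 = 82.7398.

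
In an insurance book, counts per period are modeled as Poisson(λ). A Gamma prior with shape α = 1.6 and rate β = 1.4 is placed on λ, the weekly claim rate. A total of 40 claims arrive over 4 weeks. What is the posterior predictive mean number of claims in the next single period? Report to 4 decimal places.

With a Gamma(shape α, rate β) prior, the Poisson likelihood is conjugate: the posterior is Gamma(α + ΣXᵢ, β + n).
Posterior: Gamma(α+S, β+n) = Gamma(1.6+40, 1.4+4) = Gamma(41.6, 5.4).
The predictive distribution for one future period is NegBinom with mean α/β = 7.7037.

7.7037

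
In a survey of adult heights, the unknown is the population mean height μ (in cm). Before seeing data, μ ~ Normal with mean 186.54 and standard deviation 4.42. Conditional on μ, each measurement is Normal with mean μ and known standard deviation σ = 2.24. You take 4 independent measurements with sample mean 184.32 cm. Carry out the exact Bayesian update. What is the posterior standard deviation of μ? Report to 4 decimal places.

1.0857

For Normal data with known variance σ², a Normal(μ₀, σ₀²) prior on μ is conjugate. Posterior precision = 1/σ₀² + n/σ²; posterior mean is the precision-weighted average of μ₀ and x̄.
σ₀² = 4.42² = 19.5364, σ² = 2.24² = 5.0176; σ² + n·σ₀² = 5.0176 + 4·19.5364 = 83.1632.
Posterior precision = 1/σ₀² + n/σ² = 1/19.5364 + 4/5.0176 = (σ² + n·σ₀²)/(σ₀²σ²) = 83.1632/(19.5364·5.0176); posterior variance σₙ² = σ₀²σ²/(σ² + n·σ₀²) = 19.5364·5.0176/83.1632 = 1.178717.
Posterior SD = √σₙ² = √(19.5364·5.0176/83.1632) = 1.0857.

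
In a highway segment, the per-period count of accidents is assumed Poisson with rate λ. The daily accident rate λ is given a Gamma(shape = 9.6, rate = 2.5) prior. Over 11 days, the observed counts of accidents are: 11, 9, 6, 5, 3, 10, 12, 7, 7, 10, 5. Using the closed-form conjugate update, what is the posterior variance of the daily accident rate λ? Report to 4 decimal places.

With a Gamma(shape α, rate β) prior, the Poisson likelihood is conjugate: the posterior is Gamma(α + ΣXᵢ, β + n).
Sum of counts S = 85 over n = 11 days.
Posterior: Gamma(α+S, β+n) = Gamma(9.6+85, 2.5+11) = Gamma(94.6, 13.5).
Var = α/β² = 94.6/13.5² = 0.5191.

0.5191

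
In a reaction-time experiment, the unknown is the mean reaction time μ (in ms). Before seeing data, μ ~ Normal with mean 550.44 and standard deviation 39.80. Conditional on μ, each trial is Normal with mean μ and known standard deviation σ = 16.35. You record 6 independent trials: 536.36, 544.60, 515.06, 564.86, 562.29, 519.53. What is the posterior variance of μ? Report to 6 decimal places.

43.334885

For Normal data with known variance σ², a Normal(μ₀, σ₀²) prior on μ is conjugate. Posterior precision = 1/σ₀² + n/σ²; posterior mean is the precision-weighted average of μ₀ and x̄.
σ₀² = 39.80² = 1584.04, σ² = 16.35² = 267.3225; σ² + n·σ₀² = 267.3225 + 6·1584.04 = 9771.5625.
Posterior precision = 1/σ₀² + n/σ² = 1/1584.04 + 6/267.3225 = (σ² + n·σ₀²)/(σ₀²σ²) = 9771.5625/(1584.04·267.3225); posterior variance σₙ² = σ₀²σ²/(σ² + n·σ₀²) = 1584.04·267.3225/9771.5625 = 43.334885.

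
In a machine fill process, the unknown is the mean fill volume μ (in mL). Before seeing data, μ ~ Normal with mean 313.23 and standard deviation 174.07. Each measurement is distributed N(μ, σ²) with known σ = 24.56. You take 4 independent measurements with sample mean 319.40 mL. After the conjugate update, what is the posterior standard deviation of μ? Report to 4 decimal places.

For Normal data with known variance σ², a Normal(μ₀, σ₀²) prior on μ is conjugate. Posterior precision = 1/σ₀² + n/σ²; posterior mean is the precision-weighted average of μ₀ and x̄.
σ₀² = 174.07² = 30300.3649, σ² = 24.56² = 603.1936; σ² + n·σ₀² = 603.1936 + 4·30300.3649 = 121804.6532.
Posterior precision = 1/σ₀² + n/σ² = 1/30300.3649 + 4/603.1936 = (σ² + n·σ₀²)/(σ₀²σ²) = 121804.6532/(30300.3649·603.1936); posterior variance σₙ² = σ₀²σ²/(σ² + n·σ₀²) = 30300.3649·603.1936/121804.6532 = 150.051625.
Posterior SD = √σₙ² = √(30300.3649·603.1936/121804.6532) = 12.2496.

12.2496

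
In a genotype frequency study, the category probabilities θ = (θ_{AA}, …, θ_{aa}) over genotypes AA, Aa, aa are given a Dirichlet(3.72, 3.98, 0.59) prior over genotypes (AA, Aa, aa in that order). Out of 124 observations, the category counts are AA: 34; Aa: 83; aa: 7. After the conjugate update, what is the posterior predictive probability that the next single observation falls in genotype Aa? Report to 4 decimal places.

The Dirichlet prior is conjugate to the Multinomial likelihood: each posterior αⱼ = prior αⱼ + observed count nⱼ.
Posterior concentration: (37.72, 86.98, 7.59), total = 132.29.
P(next = Aa | data) = α_{Aa}/Σα = 0.6575.

0.6575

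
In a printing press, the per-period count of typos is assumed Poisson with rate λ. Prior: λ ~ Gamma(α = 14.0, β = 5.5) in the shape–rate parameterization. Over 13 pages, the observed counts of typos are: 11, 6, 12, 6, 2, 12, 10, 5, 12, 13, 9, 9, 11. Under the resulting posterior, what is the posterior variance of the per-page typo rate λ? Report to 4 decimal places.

0.3857

With a Gamma(shape α, rate β) prior, the Poisson likelihood is conjugate: the posterior is Gamma(α + ΣXᵢ, β + n).
Sum of counts S = 118 over n = 13 pages.
Posterior: Gamma(α+S, β+n) = Gamma(14.0+118, 5.5+13) = Gamma(132.0, 18.5).
Var = α/β² = 132.0/18.5² = 0.3857.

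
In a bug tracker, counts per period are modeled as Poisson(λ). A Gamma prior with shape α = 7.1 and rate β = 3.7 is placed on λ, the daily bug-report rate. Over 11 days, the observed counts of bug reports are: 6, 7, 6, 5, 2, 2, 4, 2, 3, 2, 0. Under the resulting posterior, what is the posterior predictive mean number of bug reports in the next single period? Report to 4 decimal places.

With a Gamma(shape α, rate β) prior, the Poisson likelihood is conjugate: the posterior is Gamma(α + ΣXᵢ, β + n).
Sum of counts S = 39 over n = 11 days.
Posterior: Gamma(α+S, β+n) = Gamma(7.1+39, 3.7+11) = Gamma(46.1, 14.7).
The predictive distribution for one future period is NegBinom with mean α/β = 3.1361.

3.1361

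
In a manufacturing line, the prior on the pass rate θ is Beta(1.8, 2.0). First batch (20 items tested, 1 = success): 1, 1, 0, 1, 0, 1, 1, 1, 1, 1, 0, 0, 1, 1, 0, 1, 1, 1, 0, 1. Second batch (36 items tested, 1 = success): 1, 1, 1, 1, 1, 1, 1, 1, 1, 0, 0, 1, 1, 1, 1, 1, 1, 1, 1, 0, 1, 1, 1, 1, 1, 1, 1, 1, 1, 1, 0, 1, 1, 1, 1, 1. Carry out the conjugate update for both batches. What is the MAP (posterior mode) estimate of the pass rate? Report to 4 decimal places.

0.8097

The Beta prior is conjugate to a Binomial/Bernoulli likelihood; the update adds successes to α and failures to β.
After batch 1: Beta(1.8+14, 2.0+6) = Beta(15.8, 8.0).
After batch 2: Beta(15.8+32, 8.0+4) = Beta(47.8, 12.0).
Mode of Beta(a,b) for a,b>1 is (a−1)/(a+b−2) = 46.8/57.8 = 0.8097.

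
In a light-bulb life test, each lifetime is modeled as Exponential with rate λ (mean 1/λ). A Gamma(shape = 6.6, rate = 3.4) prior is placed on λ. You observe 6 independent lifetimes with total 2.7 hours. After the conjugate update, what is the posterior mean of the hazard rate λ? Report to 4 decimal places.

With a Gamma(shape α, rate β) prior on the exponential rate λ, the posterior after n observations with total T = Σxᵢ is Gamma(α+n, β+T).
Posterior: Gamma(6.6+6, 3.4+2.7) = Gamma(12.6, 6.1).
Posterior mean of λ = α/β = 12.6/6.1 = 2.0656.

2.0656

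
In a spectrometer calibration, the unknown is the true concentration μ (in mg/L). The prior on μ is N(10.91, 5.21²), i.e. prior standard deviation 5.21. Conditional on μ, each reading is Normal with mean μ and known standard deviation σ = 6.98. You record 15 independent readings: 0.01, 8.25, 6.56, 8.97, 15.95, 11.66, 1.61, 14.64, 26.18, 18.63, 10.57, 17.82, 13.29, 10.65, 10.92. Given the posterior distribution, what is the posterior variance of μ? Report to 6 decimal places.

For Normal data with known variance σ², a Normal(μ₀, σ₀²) prior on μ is conjugate. Posterior precision = 1/σ₀² + n/σ²; posterior mean is the precision-weighted average of μ₀ and x̄.
σ₀² = 5.21² = 27.1441, σ² = 6.98² = 48.7204; σ² + n·σ₀² = 48.7204 + 15·27.1441 = 455.8819.
Posterior precision = 1/σ₀² + n/σ² = 1/27.1441 + 15/48.7204 = (σ² + n·σ₀²)/(σ₀²σ²) = 455.8819/(27.1441·48.7204); posterior variance σₙ² = σ₀²σ²/(σ² + n·σ₀²) = 27.1441·48.7204/455.8819 = 2.900908.

2.900908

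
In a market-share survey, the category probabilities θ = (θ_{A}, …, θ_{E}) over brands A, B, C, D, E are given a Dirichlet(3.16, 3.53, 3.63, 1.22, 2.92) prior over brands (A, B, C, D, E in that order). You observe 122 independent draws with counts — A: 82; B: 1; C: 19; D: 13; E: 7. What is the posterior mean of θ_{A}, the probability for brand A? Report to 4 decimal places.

0.6241

The Dirichlet prior is conjugate to the Multinomial likelihood: each posterior αⱼ = prior αⱼ + observed count nⱼ.
Posterior concentration: (85.16, 4.53, 22.63, 14.22, 9.92), total = 136.46.
E[θ_{A}|data] = α_{A}/Σα = 85.16/136.46 = 0.6241.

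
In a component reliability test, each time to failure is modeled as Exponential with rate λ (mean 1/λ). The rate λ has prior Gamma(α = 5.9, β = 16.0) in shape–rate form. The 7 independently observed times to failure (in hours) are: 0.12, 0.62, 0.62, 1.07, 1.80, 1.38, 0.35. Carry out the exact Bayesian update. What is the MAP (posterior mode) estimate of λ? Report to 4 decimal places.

With a Gamma(shape α, rate β) prior on the exponential rate λ, the posterior after n observations with total T = Σxᵢ is Gamma(α+n, β+T).
Sum of observations T = 5.96 hours; n = 7.
Posterior: Gamma(5.9+7, 16.0+5.96) = Gamma(12.9, 21.96).
Mode = (α−1)/β = 0.5419.

0.5419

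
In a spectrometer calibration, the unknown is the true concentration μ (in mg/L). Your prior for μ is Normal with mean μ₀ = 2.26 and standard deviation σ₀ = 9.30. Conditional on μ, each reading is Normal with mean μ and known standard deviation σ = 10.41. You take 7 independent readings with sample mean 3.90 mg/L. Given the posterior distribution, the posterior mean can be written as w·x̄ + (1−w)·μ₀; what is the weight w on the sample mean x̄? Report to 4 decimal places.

0.8482

For Normal data with known variance σ², a Normal(μ₀, σ₀²) prior on μ is conjugate. Posterior precision = 1/σ₀² + n/σ²; posterior mean is the precision-weighted average of μ₀ and x̄.
σ₀² = 9.30² = 86.49, σ² = 10.41² = 108.3681. Prior precision 1/σ₀² = 1/86.49; data precision n/σ² = 7/108.3681.
w = (n/σ²)/(1/σ₀² + n/σ²) = n·σ₀²/(σ² + n·σ₀²) = 7·86.49/(108.3681 + 7·86.49) = 605.43/713.7981 = 0.8482.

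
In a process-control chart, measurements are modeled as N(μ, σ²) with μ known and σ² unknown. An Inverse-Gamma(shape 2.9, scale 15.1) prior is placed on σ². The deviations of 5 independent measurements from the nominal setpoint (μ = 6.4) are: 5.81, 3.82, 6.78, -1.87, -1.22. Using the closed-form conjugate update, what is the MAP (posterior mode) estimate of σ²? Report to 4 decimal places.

With known mean μ and an Inverse-Gamma(α, β) prior on σ², the Normal likelihood is conjugate: posterior is Inv-Gamma(α + n/2, β + Σ(xᵢ−μ)²/2).
Σ(xᵢ−μ)² = (5.81)² + (3.82)² + (6.78)² + (-1.87)² + (-1.22)² = 99.3022.
Posterior: Inv-Gamma(2.9 + 5/2, 15.1 + 99.3022/2) = Inv-Gamma(5.40, 64.75110).
Mode = β/(α+1) = 64.75110/6.40 = 10.1174.

10.1174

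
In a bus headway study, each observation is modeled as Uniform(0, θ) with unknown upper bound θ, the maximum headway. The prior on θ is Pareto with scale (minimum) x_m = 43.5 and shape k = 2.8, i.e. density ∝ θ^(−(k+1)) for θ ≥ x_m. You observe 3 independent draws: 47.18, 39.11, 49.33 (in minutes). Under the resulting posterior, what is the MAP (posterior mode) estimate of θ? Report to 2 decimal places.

49.33

A Pareto(scale x_m, shape k) prior on the upper bound θ of Uniform(0, θ) is conjugate: posterior is Pareto(max(x_m, max xᵢ), k + n).
Sample maximum = 49.33; prior scale x_m = 43.5 → posterior scale = max = 49.33.
Posterior shape = 2.8 + 3 = 5.8.
The Pareto density is decreasing on [x_m, ∞), so the mode is x_m = 49.33.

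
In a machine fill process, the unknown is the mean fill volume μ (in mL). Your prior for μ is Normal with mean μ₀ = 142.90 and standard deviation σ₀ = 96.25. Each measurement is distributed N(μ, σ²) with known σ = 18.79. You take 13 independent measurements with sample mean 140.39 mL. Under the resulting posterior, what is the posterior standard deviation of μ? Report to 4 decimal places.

For Normal data with known variance σ², a Normal(μ₀, σ₀²) prior on μ is conjugate. Posterior precision = 1/σ₀² + n/σ²; posterior mean is the precision-weighted average of μ₀ and x̄.
σ₀² = 96.25² = 9264.0625, σ² = 18.79² = 353.0641; σ² + n·σ₀² = 353.0641 + 13·9264.0625 = 120785.8766.
Posterior precision = 1/σ₀² + n/σ² = 1/9264.0625 + 13/353.0641 = (σ² + n·σ₀²)/(σ₀²σ²) = 120785.8766/(9264.0625·353.0641); posterior variance σₙ² = σ₀²σ²/(σ² + n·σ₀²) = 9264.0625·353.0641/120785.8766 = 27.079390.
Posterior SD = √σₙ² = √(9264.0625·353.0641/120785.8766) = 5.2038.

5.2038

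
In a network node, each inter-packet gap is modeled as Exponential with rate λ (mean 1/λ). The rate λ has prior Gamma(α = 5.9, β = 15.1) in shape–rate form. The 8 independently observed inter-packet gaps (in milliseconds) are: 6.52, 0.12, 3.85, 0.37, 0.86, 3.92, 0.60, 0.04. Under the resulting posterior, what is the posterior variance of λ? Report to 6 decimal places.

With a Gamma(shape α, rate β) prior on the exponential rate λ, the posterior after n observations with total T = Σxᵢ is Gamma(α+n, β+T).
Sum of observations T = 16.28 milliseconds; n = 8.
Posterior: Gamma(5.9+8, 15.1+16.28) = Gamma(13.9, 31.38).
Var = α/β² = 0.014116.

0.014116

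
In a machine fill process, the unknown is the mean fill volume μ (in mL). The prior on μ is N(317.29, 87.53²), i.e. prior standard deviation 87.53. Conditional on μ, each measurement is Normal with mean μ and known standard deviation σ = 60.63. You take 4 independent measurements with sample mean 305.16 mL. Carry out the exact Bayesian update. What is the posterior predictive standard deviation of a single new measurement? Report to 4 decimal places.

67.0565

For Normal data with known variance σ², a Normal(μ₀, σ₀²) prior on μ is conjugate. Posterior precision = 1/σ₀² + n/σ²; posterior mean is the precision-weighted average of μ₀ and x̄.
σ₀² = 87.53² = 7661.5009, σ² = 60.63² = 3675.9969; σ² + n·σ₀² = 3675.9969 + 4·7661.5009 = 34322.0005.
Posterior precision = 1/σ₀² + n/σ² = 1/7661.5009 + 4/3675.9969 = (σ² + n·σ₀²)/(σ₀²σ²) = 34322.0005/(7661.5009·3675.9969); posterior variance σₙ² = σ₀²σ²/(σ² + n·σ₀²) = 7661.5009·3675.9969/34322.0005 = 820.571445.
Predictive variance for one new observation = σₙ² + σ² = 7661.5009·3675.9969/34322.0005 + 3675.9969 = σ²·(σ₀² + 34322.0005)/34322.0005 = 3675.9969·41983.5014/34322.0005 = 4496.568345; SD = √(3675.9969·41983.5014/34322.0005) = 67.0565.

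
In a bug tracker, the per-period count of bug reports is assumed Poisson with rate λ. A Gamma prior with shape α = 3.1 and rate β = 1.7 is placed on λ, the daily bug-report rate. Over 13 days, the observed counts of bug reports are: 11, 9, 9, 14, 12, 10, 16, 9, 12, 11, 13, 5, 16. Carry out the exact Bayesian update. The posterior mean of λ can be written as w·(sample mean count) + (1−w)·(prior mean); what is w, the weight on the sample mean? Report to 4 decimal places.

With a Gamma(shape α, rate β) prior, the Poisson likelihood is conjugate: the posterior is Gamma(α + ΣXᵢ, β + n).
Posterior mean = (α₀+S)/(β₀+n) = [n/(β₀+n)]·(S/n) + [β₀/(β₀+n)]·(α₀/β₀), so only n and β₀ enter the weight.
Weight on data w = n/(β₀+n) = 13/(1.7+13) = 13/14.7 = 0.8844.

0.8844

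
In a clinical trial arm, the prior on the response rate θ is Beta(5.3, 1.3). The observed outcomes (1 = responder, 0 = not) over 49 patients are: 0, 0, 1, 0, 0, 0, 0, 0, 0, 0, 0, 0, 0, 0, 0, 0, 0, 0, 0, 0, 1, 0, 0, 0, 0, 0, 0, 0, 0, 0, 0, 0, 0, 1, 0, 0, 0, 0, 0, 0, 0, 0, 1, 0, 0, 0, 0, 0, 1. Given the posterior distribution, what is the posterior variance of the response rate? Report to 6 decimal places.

The Beta prior is conjugate to a Binomial/Bernoulli likelihood; the update adds successes to α and failures to β.
Posterior: Beta(α+k, β+n−k) = Beta(5.3+5, 1.3+44) = Beta(10.3, 45.3).
Var = αβ/((α+β)²(α+β+1)) = 10.3·45.3/(55.6²·56.6) = 0.002667.

0.002667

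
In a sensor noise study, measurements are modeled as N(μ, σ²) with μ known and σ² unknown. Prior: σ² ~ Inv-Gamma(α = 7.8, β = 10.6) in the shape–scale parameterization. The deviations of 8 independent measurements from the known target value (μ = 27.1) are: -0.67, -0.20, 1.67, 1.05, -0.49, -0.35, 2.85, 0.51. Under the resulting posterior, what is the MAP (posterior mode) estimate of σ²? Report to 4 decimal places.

1.3408

With known mean μ and an Inverse-Gamma(α, β) prior on σ², the Normal likelihood is conjugate: posterior is Inv-Gamma(α + n/2, β + Σ(xᵢ−μ)²/2).
Σ(xᵢ−μ)² = (-0.67)² + (-0.20)² + (1.67)² + (1.05)² + (-0.49)² + (-0.35)² + (2.85)² + (0.51)² = 13.1255.
Posterior: Inv-Gamma(7.8 + 8/2, 10.6 + 13.1255/2) = Inv-Gamma(11.80, 17.16275).
Mode = β/(α+1) = 17.16275/12.80 = 1.3408.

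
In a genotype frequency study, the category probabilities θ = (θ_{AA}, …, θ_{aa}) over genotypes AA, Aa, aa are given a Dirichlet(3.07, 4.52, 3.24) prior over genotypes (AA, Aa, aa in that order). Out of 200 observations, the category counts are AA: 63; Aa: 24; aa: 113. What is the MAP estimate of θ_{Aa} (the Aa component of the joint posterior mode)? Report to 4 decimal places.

0.1324

The Dirichlet prior is conjugate to the Multinomial likelihood: each posterior αⱼ = prior αⱼ + observed count nⱼ.
Posterior concentration: (66.07, 28.52, 116.24), total = 210.83.
Joint mode component: (α_{Aa}−1)/(Σα−K) = 27.52/207.83 = 0.1324.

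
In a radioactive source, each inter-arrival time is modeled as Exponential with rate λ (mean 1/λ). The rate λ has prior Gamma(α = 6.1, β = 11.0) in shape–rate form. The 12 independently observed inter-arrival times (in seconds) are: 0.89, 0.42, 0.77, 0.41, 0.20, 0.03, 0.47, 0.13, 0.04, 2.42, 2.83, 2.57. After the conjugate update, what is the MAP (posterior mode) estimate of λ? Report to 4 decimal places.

With a Gamma(shape α, rate β) prior on the exponential rate λ, the posterior after n observations with total T = Σxᵢ is Gamma(α+n, β+T).
Sum of observations T = 11.18 seconds; n = 12.
Posterior: Gamma(6.1+12, 11.0+11.18) = Gamma(18.1, 22.18).
Mode = (α−1)/β = 0.7710.

0.7710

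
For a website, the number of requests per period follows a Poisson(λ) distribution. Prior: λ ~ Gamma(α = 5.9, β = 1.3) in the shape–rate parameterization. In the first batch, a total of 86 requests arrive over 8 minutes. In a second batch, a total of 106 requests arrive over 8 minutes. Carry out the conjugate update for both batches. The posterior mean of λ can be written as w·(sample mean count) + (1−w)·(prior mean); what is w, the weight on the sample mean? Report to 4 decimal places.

0.9249

With a Gamma(shape α, rate β) prior, the Poisson likelihood is conjugate: the posterior is Gamma(α + ΣXᵢ, β + n).
Total number of minutes: n = 8 + 8 = 16.
Posterior mean = (α₀+S)/(β₀+n) = [n/(β₀+n)]·(S/n) + [β₀/(β₀+n)]·(α₀/β₀), so only n and β₀ enter the weight.
Weight on data w = n/(β₀+n) = 16/(1.3+16) = 16/17.3 = 0.9249.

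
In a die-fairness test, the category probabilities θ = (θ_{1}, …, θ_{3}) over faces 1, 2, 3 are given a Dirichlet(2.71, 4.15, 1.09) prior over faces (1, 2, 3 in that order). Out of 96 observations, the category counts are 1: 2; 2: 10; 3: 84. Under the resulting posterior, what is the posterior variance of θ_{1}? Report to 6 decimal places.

The Dirichlet prior is conjugate to the Multinomial likelihood: each posterior αⱼ = prior αⱼ + observed count nⱼ.
Posterior concentration: (4.71, 14.15, 85.09), total = 103.95.
Var[θ_j] = α_j(Σα−α_j)/((Σα)²(Σα+1)) = 4.71·99.24/(103.95²·104.95) = 0.000412.

0.000412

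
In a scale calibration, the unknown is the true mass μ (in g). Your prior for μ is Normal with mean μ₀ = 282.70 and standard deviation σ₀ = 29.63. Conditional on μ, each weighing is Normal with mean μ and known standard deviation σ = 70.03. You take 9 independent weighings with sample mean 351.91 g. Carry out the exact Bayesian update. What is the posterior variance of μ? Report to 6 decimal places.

336.225389

For Normal data with known variance σ², a Normal(μ₀, σ₀²) prior on μ is conjugate. Posterior precision = 1/σ₀² + n/σ²; posterior mean is the precision-weighted average of μ₀ and x̄.
σ₀² = 29.63² = 877.9369, σ² = 70.03² = 4904.2009; σ² + n·σ₀² = 4904.2009 + 9·877.9369 = 12805.633.
Posterior precision = 1/σ₀² + n/σ² = 1/877.9369 + 9/4904.2009 = (σ² + n·σ₀²)/(σ₀²σ²) = 12805.633/(877.9369·4904.2009); posterior variance σₙ² = σ₀²σ²/(σ² + n·σ₀²) = 877.9369·4904.2009/12805.633 = 336.225389.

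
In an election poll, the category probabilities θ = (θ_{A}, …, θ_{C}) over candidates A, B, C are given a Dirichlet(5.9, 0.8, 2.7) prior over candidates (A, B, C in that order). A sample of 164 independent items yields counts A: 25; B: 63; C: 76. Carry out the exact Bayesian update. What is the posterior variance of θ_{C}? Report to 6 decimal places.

0.001421

The Dirichlet prior is conjugate to the Multinomial likelihood: each posterior αⱼ = prior αⱼ + observed count nⱼ.
Posterior concentration: (30.9, 63.8, 78.7), total = 173.4.
Var[θ_j] = α_j(Σα−α_j)/((Σα)²(Σα+1)) = 78.7·94.7/(173.4²·174.4) = 0.001421.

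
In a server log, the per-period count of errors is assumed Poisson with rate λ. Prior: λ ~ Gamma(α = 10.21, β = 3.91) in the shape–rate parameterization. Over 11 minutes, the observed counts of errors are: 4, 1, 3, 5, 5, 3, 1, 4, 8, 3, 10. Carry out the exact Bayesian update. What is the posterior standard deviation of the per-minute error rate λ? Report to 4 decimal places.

With a Gamma(shape α, rate β) prior, the Poisson likelihood is conjugate: the posterior is Gamma(α + ΣXᵢ, β + n).
Sum of counts S = 47 over n = 11 minutes.
Posterior: Gamma(α+S, β+n) = Gamma(10.21+47, 3.91+11) = Gamma(57.21, 14.91).
SD = √α/β = √57.21/14.91 = 0.5073.

0.5073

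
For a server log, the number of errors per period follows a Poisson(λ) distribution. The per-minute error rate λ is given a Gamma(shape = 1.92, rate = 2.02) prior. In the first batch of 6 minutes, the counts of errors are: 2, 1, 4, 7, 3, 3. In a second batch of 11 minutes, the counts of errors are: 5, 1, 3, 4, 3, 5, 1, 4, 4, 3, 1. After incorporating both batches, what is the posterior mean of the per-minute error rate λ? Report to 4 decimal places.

With a Gamma(shape α, rate β) prior, the Poisson likelihood is conjugate: the posterior is Gamma(α + ΣXᵢ, β + n).
Batch 1: sum of counts S = 20 over n = 6 minutes.
After batch 1: Gamma(α+S, β+n) = Gamma(1.92+20, 2.02+6) = Gamma(21.92, 8.02).
Batch 2: sum of counts S = 34 over n = 11 minutes.
After batch 2: Gamma(α+S, β+n) = Gamma(21.92+34, 8.02+11) = Gamma(55.92, 19.02).
Posterior mean = α/β = 55.92/19.02 = 2.9401.

2.9401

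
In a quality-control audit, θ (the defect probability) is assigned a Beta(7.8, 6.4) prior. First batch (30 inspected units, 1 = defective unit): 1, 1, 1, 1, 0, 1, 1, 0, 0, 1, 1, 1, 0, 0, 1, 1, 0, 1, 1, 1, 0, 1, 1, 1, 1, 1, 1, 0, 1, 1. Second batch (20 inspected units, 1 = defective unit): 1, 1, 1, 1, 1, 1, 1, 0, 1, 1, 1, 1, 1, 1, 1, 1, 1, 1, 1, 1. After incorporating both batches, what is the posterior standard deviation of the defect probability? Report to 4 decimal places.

0.0529

The Beta prior is conjugate to a Binomial/Bernoulli likelihood; the update adds successes to α and failures to β.
After batch 1: Beta(7.8+22, 6.4+8) = Beta(29.8, 14.4).
After batch 2: Beta(29.8+19, 14.4+1) = Beta(48.8, 15.4).
Var = αβ/((α+β)²(α+β+1)) = 48.8·15.4/(64.2²·65.2) = 0.00279655; SD = √0.00279655 = 0.0529.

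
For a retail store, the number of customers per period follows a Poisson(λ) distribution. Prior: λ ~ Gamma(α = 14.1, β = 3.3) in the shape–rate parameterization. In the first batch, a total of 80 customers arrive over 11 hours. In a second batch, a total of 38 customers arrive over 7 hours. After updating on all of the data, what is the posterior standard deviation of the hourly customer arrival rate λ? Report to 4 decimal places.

With a Gamma(shape α, rate β) prior, the Poisson likelihood is conjugate: the posterior is Gamma(α + ΣXᵢ, β + n).
After batch 1: Gamma(α+S, β+n) = Gamma(14.1+80, 3.3+11) = Gamma(94.1, 14.3).
After batch 2: Gamma(α+S, β+n) = Gamma(94.1+38, 14.3+7) = Gamma(132.1, 21.3).
SD = √α/β = √132.1/21.3 = 0.5396.

0.5396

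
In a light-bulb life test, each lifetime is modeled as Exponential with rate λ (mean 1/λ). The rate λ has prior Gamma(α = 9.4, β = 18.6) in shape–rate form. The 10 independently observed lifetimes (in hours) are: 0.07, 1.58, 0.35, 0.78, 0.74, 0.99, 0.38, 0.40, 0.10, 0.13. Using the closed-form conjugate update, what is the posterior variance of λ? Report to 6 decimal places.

0.033346

With a Gamma(shape α, rate β) prior on the exponential rate λ, the posterior after n observations with total T = Σxᵢ is Gamma(α+n, β+T).
Sum of observations T = 5.52 hours; n = 10.
Posterior: Gamma(9.4+10, 18.6+5.52) = Gamma(19.4, 24.12).
Var = α/β² = 0.033346.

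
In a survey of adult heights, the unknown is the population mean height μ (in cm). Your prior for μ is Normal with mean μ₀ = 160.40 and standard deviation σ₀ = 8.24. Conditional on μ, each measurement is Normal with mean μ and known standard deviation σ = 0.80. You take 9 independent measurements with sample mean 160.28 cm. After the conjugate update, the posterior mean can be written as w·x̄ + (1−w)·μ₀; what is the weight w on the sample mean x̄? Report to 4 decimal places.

For Normal data with known variance σ², a Normal(μ₀, σ₀²) prior on μ is conjugate. Posterior precision = 1/σ₀² + n/σ²; posterior mean is the precision-weighted average of μ₀ and x̄.
σ₀² = 8.24² = 67.8976, σ² = 0.80² = 0.64. Prior precision 1/σ₀² = 1/67.8976; data precision n/σ² = 9/0.64.
w = (n/σ²)/(1/σ₀² + n/σ²) = n·σ₀²/(σ² + n·σ₀²) = 9·67.8976/(0.64 + 9·67.8976) = 611.0784/611.7184 = 0.9990.

0.9990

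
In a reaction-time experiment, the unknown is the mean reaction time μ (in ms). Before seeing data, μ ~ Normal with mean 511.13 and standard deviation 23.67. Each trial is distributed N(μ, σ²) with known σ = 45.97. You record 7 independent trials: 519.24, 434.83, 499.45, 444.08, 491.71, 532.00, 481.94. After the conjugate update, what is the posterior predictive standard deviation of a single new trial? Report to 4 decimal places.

48.0565

For Normal data with known variance σ², a Normal(μ₀, σ₀²) prior on μ is conjugate. Posterior precision = 1/σ₀² + n/σ²; posterior mean is the precision-weighted average of μ₀ and x̄.
σ₀² = 23.67² = 560.2689, σ² = 45.97² = 2113.2409; σ² + n·σ₀² = 2113.2409 + 7·560.2689 = 6035.1232.
Posterior precision = 1/σ₀² + n/σ² = 1/560.2689 + 7/2113.2409 = (σ² + n·σ₀²)/(σ₀²σ²) = 6035.1232/(560.2689·2113.2409); posterior variance σₙ² = σ₀²σ²/(σ² + n·σ₀²) = 560.2689·2113.2409/6035.1232 = 196.182102.
Predictive variance for one new observation = σₙ² + σ² = 560.2689·2113.2409/6035.1232 + 2113.2409 = σ²·(σ₀² + 6035.1232)/6035.1232 = 2113.2409·6595.3921/6035.1232 = 2309.423002; SD = √(2113.2409·6595.3921/6035.1232) = 48.0565.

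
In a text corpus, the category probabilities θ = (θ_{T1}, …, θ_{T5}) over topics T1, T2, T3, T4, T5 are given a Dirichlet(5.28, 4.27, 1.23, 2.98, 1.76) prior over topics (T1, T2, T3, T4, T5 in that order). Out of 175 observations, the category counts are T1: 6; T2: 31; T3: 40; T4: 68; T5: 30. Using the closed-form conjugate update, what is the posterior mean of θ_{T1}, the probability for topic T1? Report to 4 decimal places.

0.0592

The Dirichlet prior is conjugate to the Multinomial likelihood: each posterior αⱼ = prior αⱼ + observed count nⱼ.
Posterior concentration: (11.28, 35.27, 41.23, 70.98, 31.76), total = 190.52.
E[θ_{T1}|data] = α_{T1}/Σα = 11.28/190.52 = 0.0592.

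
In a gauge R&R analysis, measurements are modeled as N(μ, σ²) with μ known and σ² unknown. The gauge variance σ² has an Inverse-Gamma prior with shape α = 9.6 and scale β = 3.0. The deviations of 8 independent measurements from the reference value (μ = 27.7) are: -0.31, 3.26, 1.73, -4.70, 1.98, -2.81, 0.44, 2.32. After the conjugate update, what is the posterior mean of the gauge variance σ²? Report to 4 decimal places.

2.3492

With known mean μ and an Inverse-Gamma(α, β) prior on σ², the Normal likelihood is conjugate: posterior is Inv-Gamma(α + n/2, β + Σ(xᵢ−μ)²/2).
Σ(xᵢ−μ)² = (-0.31)² + (3.26)² + (1.73)² + (-4.70)² + (1.98)² + (-2.81)² + (0.44)² + (2.32)² = 53.1991.
Posterior: Inv-Gamma(9.6 + 8/2, 3.0 + 53.1991/2) = Inv-Gamma(13.60, 29.59955).
E[σ²|data] = β/(α−1) = 29.59955/12.60 = 2.3492.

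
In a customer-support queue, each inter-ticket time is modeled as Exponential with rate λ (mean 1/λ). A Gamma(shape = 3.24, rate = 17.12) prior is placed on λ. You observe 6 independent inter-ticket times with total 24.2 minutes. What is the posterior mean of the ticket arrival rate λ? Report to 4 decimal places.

With a Gamma(shape α, rate β) prior on the exponential rate λ, the posterior after n observations with total T = Σxᵢ is Gamma(α+n, β+T).
Posterior: Gamma(3.24+6, 17.12+24.2) = Gamma(9.24, 41.32).
Posterior mean of λ = α/β = 9.24/41.32 = 0.2236.

0.2236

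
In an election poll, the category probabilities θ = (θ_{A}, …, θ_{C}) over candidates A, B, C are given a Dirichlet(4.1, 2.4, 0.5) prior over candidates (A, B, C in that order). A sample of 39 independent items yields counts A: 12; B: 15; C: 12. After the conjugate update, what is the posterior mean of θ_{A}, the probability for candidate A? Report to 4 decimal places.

0.3500

The Dirichlet prior is conjugate to the Multinomial likelihood: each posterior αⱼ = prior αⱼ + observed count nⱼ.
Posterior concentration: (16.1, 17.4, 12.5), total = 46.0.
E[θ_{A}|data] = α_{A}/Σα = 16.1/46.0 = 0.3500.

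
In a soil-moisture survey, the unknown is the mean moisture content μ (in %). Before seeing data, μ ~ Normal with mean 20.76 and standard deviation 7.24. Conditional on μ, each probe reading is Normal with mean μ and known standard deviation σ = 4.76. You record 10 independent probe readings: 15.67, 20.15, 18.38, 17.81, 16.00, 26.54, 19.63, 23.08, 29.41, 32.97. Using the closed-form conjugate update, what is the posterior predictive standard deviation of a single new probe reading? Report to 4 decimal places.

For Normal data with known variance σ², a Normal(μ₀, σ₀²) prior on μ is conjugate. Posterior precision = 1/σ₀² + n/σ²; posterior mean is the precision-weighted average of μ₀ and x̄.
σ₀² = 7.24² = 52.4176, σ² = 4.76² = 22.6576; σ² + n·σ₀² = 22.6576 + 10·52.4176 = 546.8336.
Posterior precision = 1/σ₀² + n/σ² = 1/52.4176 + 10/22.6576 = (σ² + n·σ₀²)/(σ₀²σ²) = 546.8336/(52.4176·22.6576); posterior variance σₙ² = σ₀²σ²/(σ² + n·σ₀²) = 52.4176·22.6576/546.8336 = 2.171880.
Predictive variance for one new observation = σₙ² + σ² = 52.4176·22.6576/546.8336 + 22.6576 = σ²·(σ₀² + 546.8336)/546.8336 = 22.6576·599.2512/546.8336 = 24.829480; SD = √(22.6576·599.2512/546.8336) = 4.9829.

4.9829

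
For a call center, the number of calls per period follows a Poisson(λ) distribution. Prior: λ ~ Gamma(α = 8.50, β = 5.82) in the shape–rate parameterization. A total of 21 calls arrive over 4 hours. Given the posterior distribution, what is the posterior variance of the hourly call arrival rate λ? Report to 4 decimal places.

0.3059

With a Gamma(shape α, rate β) prior, the Poisson likelihood is conjugate: the posterior is Gamma(α + ΣXᵢ, β + n).
Posterior: Gamma(α+S, β+n) = Gamma(8.50+21, 5.82+4) = Gamma(29.50, 9.82).
Var = α/β² = 29.50/9.82² = 0.3059.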